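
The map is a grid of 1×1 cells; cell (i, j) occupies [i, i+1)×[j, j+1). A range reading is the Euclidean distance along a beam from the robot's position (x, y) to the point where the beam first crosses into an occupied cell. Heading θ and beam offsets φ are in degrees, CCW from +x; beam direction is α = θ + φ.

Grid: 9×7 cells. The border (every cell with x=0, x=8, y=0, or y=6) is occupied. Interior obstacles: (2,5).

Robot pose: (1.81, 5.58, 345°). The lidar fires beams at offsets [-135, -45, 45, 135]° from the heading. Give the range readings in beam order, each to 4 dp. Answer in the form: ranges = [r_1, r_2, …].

ranges = [0.9353, 0.3800, 0.2194, 0.4850]

beam 1: φ=-135°, α=210°
  cosα=-0.8660 sinα=-0.5000 | (1,5) | tMaxX 0.9353 tMaxY 1.1600 | tΔX 1.1547 tΔY 2.0000
    t=0.9353 [x] (0,5) — stop
  → r_1 = 0.9353
beam 2: φ=-45°, α=300°
  cosα=0.5000 sinα=-0.8660 | (1,5) | tMaxX 0.3800 tMaxY 0.6697 | tΔX 2.0000 tΔY 1.1547
    t=0.3800 [x] (2,5) — stop
  → r_2 = 0.3800
beam 3: φ=45°, α=30°
  cosα=0.8660 sinα=0.5000 | (1,5) | tMaxX 0.2194 tMaxY 0.8400 | tΔX 1.1547 tΔY 2.0000
    t=0.2194 [x] (2,5) — stop
  → r_3 = 0.2194
beam 4: φ=135°, α=120°
  cosα=-0.5000 sinα=0.8660 | (1,5) | tMaxX 1.6200 tMaxY 0.4850 | tΔX 2.0000 tΔY 1.1547
    t=0.4850 [y] (1,6) — stop
  → r_4 = 0.4850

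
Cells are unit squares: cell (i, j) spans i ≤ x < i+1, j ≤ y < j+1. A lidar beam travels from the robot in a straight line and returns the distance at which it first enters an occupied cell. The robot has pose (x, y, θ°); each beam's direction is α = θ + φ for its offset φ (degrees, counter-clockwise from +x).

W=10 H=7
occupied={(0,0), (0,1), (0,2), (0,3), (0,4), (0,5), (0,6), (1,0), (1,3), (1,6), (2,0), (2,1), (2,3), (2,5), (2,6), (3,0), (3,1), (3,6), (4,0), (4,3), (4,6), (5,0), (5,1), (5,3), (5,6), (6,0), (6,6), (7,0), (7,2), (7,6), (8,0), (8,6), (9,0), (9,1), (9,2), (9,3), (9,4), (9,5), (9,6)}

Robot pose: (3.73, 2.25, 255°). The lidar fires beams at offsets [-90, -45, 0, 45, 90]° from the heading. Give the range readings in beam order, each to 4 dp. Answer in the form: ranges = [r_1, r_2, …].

beam 1: φ=-90°, α=165°
  direction (-0.9659, 0.2588); cell (3,2); t to first gridline: x 0.7558, y 2.8978 (then +1.0353 / +3.8637)
    (2,2) via x @ 0.7558
    (1,2) via x @ 1.7910
    (0,2) via x @ 2.8263  # hit
  → r_1 = 2.8263
beam 2: φ=-45°, α=210°
  direction (-0.8660, -0.5000); cell (3,2); t to first gridline: x 0.8429, y 0.5000 (then +1.1547 / +2.0000)
    (3,1) via y @ 0.5000  # hit
  → r_2 = 0.5000
beam 3: φ=0°, α=255°
  direction (-0.2588, -0.9659); cell (3,2); t to first gridline: x 2.8205, y 0.2588 (then +3.8637 / +1.0353)
    (3,1) via y @ 0.2588  # hit
  → r_3 = 0.2588
beam 4: φ=45°, α=300°
  direction (0.5000, -0.8660); cell (3,2); t to first gridline: x 0.5400, y 0.2887 (then +2.0000 / +1.1547)
    (3,1) via y @ 0.2887  # hit
  → r_4 = 0.2887
beam 5: φ=90°, α=345°
  direction (0.9659, -0.2588); cell (3,2); t to first gridline: x 0.2795, y 0.9659 (then +1.0353 / +3.8637)
    (4,2) via x @ 0.2795
    (4,1) via y @ 0.9659
    (5,1) via x @ 1.3148  # hit
  → r_5 = 1.3148

ranges = [2.8263, 0.5000, 0.2588, 0.2887, 1.3148]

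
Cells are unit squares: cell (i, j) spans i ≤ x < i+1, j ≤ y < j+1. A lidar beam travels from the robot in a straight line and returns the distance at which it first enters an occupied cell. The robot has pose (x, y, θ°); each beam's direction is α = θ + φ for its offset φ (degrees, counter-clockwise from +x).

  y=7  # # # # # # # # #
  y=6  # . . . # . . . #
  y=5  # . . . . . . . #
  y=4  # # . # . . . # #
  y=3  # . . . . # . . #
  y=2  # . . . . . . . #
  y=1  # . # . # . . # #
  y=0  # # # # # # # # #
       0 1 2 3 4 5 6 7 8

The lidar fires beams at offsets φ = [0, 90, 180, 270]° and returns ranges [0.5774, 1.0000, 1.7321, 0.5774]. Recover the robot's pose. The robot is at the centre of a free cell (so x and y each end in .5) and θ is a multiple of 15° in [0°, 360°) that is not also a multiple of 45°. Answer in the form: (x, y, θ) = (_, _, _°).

Enumerate (i+0.5, j+0.5, θ) over the 34 free cells and 16 admissible headings. For each, cast all 4 beams and compare to the given ranges.
  (1.5, 2.5, 30°): beam 1 = 7.5056 ≠ 0.5774 ✗
  (5.5, 4.5, 15°): beam 1 = 1.5529 ≠ 0.5774 ✗
  (6.5, 1.5, 165°): beam 1 = 1.5529 ≠ 0.5774 ✗
  …
  (7.5, 2.5, 330°): r_1=0.5774, r_2=1.0000, r_3=1.7321, r_4=0.5774 — all match ✓
No second candidate reproduces the full scan.

(x, y, θ) = (7.5, 2.5, 330°)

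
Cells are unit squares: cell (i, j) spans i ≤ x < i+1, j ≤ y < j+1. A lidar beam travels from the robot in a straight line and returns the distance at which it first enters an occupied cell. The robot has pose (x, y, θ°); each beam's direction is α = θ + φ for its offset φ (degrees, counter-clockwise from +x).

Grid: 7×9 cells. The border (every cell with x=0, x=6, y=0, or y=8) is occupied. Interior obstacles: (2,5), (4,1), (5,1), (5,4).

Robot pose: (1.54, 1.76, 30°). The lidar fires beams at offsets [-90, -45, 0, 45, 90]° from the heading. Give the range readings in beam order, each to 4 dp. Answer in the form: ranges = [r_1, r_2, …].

beam 1: φ=-90°, α=300°
  direction (0.5000, -0.8660); cell (1,1); t to first gridline: x 0.9200, y 0.8776 (then +2.0000 / +1.1547)
    (1,0) via y @ 0.8776  # hit
  → r_1 = 0.8776
beam 2: φ=-45°, α=345°
  direction (0.9659, -0.2588); cell (1,1); t to first gridline: x 0.4762, y 2.9364 (then +1.0353 / +3.8637)
    (2,1) via x @ 0.4762
    (3,1) via x @ 1.5115
    (4,1) via x @ 2.5468  # hit
  → r_2 = 2.5468
beam 3: φ=0°, α=30°
  direction (0.8660, 0.5000); cell (1,1); t to first gridline: x 0.5312, y 0.4800 (then +1.1547 / +2.0000)
    (1,2) via y @ 0.4800
    (2,2) via x @ 0.5312
    (3,2) via x @ 1.6859
    (3,3) via y @ 2.4800
    (4,3) via x @ 2.8406
    (5,3) via x @ 3.9953
    (5,4) via y @ 4.4800  # hit
  → r_3 = 4.4800
beam 4: φ=45°, α=75°
  direction (0.2588, 0.9659); cell (1,1); t to first gridline: x 1.7773, y 0.2485 (then +3.8637 / +1.0353)
    (1,2) via y @ 0.2485
    (1,3) via y @ 1.2837
    (2,3) via x @ 1.7773
    (2,4) via y @ 2.3190
    (2,5) via y @ 3.3543  # hit
  → r_4 = 3.3543
beam 5: φ=90°, α=120°
  direction (-0.5000, 0.8660); cell (1,1); t to first gridline: x 1.0800, y 0.2771 (then +2.0000 / +1.1547)
    (1,2) via y @ 0.2771
    (0,2) via x @ 1.0800  # hit
  → r_5 = 1.0800

ranges = [0.8776, 2.5468, 4.4800, 3.3543, 1.0800]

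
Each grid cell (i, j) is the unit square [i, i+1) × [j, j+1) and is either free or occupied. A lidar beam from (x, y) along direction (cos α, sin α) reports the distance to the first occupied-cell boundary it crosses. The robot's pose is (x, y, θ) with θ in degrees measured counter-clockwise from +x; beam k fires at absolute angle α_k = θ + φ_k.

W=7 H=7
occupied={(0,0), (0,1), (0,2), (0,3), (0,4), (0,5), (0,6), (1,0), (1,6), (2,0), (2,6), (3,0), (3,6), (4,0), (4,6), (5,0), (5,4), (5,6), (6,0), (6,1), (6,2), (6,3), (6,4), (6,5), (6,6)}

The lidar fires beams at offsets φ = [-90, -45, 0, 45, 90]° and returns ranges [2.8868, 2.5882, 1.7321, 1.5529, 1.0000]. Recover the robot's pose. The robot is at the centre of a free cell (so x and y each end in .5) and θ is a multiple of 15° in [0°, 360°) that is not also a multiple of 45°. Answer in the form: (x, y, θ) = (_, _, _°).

(x, y, θ) = (4.5, 3.5, 330°)

Candidates: 24 free-cell centres × 16 headings = 384 poses. Raycast each; keep the one whose scan matches to 4 dp.
  (4.5, 4.5, 150°): beam 1 = 1.7321 ≠ 2.8868 ✗
  (4.5, 5.5, 195°): beam 1 = 0.5176 ≠ 2.8868 ✗
  (5.5, 3.5, 345°): beam 1 = 2.5882 ≠ 2.8868 ✗
  (1.5, 3.5, 165°): beam 1 = 2.5882 ≠ 2.8868 ✗
  …
  (4.5, 3.5, 330°): r_1=2.8868, r_2=2.5882, r_3=1.7321, r_4=1.5529, r_5=1.0000 — all match ✓
Only this pose fits every beam.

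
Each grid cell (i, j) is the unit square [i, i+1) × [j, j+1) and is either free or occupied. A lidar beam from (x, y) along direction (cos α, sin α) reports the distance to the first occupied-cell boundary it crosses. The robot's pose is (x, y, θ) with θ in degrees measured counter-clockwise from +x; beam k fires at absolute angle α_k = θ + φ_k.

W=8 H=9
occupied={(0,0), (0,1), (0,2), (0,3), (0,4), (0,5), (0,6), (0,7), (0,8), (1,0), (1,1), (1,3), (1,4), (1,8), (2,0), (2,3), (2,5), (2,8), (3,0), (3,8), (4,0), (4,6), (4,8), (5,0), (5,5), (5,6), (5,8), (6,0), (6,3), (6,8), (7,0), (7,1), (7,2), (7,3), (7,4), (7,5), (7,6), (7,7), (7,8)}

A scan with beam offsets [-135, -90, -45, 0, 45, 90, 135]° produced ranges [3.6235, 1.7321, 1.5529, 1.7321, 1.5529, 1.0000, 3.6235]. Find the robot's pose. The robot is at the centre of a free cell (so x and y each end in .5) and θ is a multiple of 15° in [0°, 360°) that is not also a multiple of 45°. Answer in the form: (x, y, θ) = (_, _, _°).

Candidates: 33 free-cell centres × 16 headings = 528 poses. Raycast each; keep the one whose scan matches to 4 dp.
  (4.5, 1.5, 255°): beam 1 = 4.0415 ≠ 3.6235 ✗
  (5.5, 1.5, 195°): beam 1 = 1.7321 ≠ 3.6235 ✗
  (1.5, 2.5, 165°): beam 1 = 1.0000 ≠ 3.6235 ✗
  …
  (5.5, 2.5, 330°): r_1=3.6235, r_2=1.7321, r_3=1.5529, r_4=1.7321, r_5=1.5529, r_6=1.0000, r_7=3.6235 — all match ✓
Only this pose fits every beam.

(x, y, θ) = (5.5, 2.5, 330°)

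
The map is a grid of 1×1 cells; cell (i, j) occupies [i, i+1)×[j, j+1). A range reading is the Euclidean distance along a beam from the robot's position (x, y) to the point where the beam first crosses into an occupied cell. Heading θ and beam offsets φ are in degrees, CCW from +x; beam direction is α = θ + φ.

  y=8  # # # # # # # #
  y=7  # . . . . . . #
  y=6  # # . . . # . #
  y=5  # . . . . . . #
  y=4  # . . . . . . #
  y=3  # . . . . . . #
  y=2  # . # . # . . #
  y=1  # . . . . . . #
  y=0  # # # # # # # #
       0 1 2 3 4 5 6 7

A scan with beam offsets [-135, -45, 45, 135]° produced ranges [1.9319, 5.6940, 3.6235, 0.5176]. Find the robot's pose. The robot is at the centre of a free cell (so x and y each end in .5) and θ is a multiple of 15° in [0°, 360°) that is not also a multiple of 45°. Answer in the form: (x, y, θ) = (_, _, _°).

(x, y, θ) = (6.5, 4.5, 210°)

The pose lattice has 38·16 = 608 candidates. Test each by forward raycasting.
  (4.5, 3.5, 210°): beam 1 = 2.5882 ≠ 1.9319 ✗
  (4.5, 7.5, 120°): beam 1 = 2.5882 ≠ 1.9319 ✗
  (5.5, 2.5, 15°): beam 1 = 1.7321 ≠ 1.9319 ✗
  …
  (6.5, 4.5, 210°): r_1=1.9319, r_2=5.6940, r_3=3.6235, r_4=0.5176 — all match ✓
No second candidate reproduces the full scan.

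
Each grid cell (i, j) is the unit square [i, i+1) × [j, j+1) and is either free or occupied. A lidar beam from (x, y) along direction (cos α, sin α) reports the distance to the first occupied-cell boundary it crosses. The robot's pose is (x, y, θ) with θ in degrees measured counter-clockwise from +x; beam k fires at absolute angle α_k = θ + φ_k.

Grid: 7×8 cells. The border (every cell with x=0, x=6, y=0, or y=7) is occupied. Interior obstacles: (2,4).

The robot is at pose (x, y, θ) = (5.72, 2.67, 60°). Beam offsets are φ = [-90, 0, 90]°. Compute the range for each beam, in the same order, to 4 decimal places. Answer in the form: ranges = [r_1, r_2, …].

beam 1: φ=-90°, α=330°
  dir = (cos 330°, sin 330°) = (0.8660, -0.5000); from cell (5,2)
  next x-line at t=0.3233, next y-line at t=1.3400; Δt_x=1.1547, Δt_y=2.0000
    x: enter (6,2) at t=0.3233 ← occupied
  → r_1 = 0.3233
beam 2: φ=0°, α=60°
  dir = (cos 60°, sin 60°) = (0.5000, 0.8660); from cell (5,2)
  next x-line at t=0.5600, next y-line at t=0.3811; Δt_x=2.0000, Δt_y=1.1547
    y: enter (5,3) at t=0.3811
    x: enter (6,3) at t=0.5600 ← occupied
  → r_2 = 0.5600
beam 3: φ=90°, α=150°
  dir = (cos 150°, sin 150°) = (-0.8660, 0.5000); from cell (5,2)
  next x-line at t=0.8314, next y-line at t=0.6600; Δt_x=1.1547, Δt_y=2.0000
    y: enter (5,3) at t=0.6600
    x: enter (4,3) at t=0.8314
    x: enter (3,3) at t=1.9861
    y: enter (3,4) at t=2.6600
    x: enter (2,4) at t=3.1408 ← occupied
  → r_3 = 3.1408

ranges = [0.3233, 0.5600, 3.1408]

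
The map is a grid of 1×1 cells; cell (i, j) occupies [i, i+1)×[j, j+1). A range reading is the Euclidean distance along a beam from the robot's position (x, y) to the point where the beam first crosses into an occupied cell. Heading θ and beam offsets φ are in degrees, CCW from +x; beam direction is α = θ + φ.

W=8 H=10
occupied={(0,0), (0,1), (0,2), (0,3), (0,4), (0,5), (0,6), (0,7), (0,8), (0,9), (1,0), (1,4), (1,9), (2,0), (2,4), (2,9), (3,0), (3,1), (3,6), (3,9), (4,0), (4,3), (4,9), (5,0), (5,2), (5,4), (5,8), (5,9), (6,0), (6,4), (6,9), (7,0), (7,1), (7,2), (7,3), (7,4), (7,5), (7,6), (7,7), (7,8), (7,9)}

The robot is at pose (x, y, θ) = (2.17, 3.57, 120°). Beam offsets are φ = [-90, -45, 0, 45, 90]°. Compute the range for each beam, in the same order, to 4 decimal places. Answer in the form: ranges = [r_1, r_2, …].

ranges = [0.8600, 0.4452, 0.4965, 1.2113, 1.3510]

beam 1: φ=-90°, α=30°
  direction (0.8660, 0.5000); cell (2,3); t to first gridline: x 0.9584, y 0.8600 (then +1.1547 / +2.0000)
    (2,4) via y @ 0.8600  # hit
  → r_1 = 0.8600
beam 2: φ=-45°, α=75°
  direction (0.2588, 0.9659); cell (2,3); t to first gridline: x 3.2069, y 0.4452 (then +3.8637 / +1.0353)
    (2,4) via y @ 0.4452  # hit
  → r_2 = 0.4452
beam 3: φ=0°, α=120°
  direction (-0.5000, 0.8660); cell (2,3); t to first gridline: x 0.3400, y 0.4965 (then +2.0000 / +1.1547)
    (1,3) via x @ 0.3400
    (1,4) via y @ 0.4965  # hit
  → r_3 = 0.4965
beam 4: φ=45°, α=165°
  direction (-0.9659, 0.2588); cell (2,3); t to first gridline: x 0.1760, y 1.6614 (then +1.0353 / +3.8637)
    (1,3) via x @ 0.1760
    (0,3) via x @ 1.2113  # hit
  → r_4 = 1.2113
beam 5: φ=90°, α=210°
  direction (-0.8660, -0.5000); cell (2,3); t to first gridline: x 0.1963, y 1.1400 (then +1.1547 / +2.0000)
    (1,3) via x @ 0.1963
    (1,2) via y @ 1.1400
    (0,2) via x @ 1.3510  # hit
  → r_5 = 1.3510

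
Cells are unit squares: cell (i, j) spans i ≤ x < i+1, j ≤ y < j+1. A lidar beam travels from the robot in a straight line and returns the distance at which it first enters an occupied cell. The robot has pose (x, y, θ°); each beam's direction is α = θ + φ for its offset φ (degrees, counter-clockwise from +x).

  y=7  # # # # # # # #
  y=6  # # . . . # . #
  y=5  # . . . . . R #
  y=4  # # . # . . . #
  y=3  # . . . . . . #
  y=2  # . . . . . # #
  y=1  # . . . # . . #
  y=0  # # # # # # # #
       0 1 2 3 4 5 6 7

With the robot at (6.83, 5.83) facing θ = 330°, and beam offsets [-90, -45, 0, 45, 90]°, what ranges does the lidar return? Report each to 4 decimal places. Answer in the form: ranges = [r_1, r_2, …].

ranges = [4.4225, 0.6568, 0.1963, 0.1760, 0.3400]

beam 1: φ=-90°, α=240°
  d=(-0.5000,-0.8660)  start (6,5)  tX=1.6600 tY=0.9584  stride 1/|dx|=2.0000 1/|dy|=1.1547
    cross y-line → (6,4), t=0.9584
    cross x-line → (5,4), t=1.6600
    cross y-line → (5,3), t=2.1131
    cross y-line → (5,2), t=3.2678
    cross x-line → (4,2), t=3.6600
    cross y-line → (4,1), t=4.4225 (wall)
  → r_1 = 4.4225
beam 2: φ=-45°, α=285°
  d=(0.2588,-0.9659)  start (6,5)  tX=0.6568 tY=0.8593  stride 1/|dx|=3.8637 1/|dy|=1.0353
    cross x-line → (7,5), t=0.6568 (wall)
  → r_2 = 0.6568
beam 3: φ=0°, α=330°
  d=(0.8660,-0.5000)  start (6,5)  tX=0.1963 tY=1.6600  stride 1/|dx|=1.1547 1/|dy|=2.0000
    cross x-line → (7,5), t=0.1963 (wall)
  → r_3 = 0.1963
beam 4: φ=45°, α=15°
  d=(0.9659,0.2588)  start (6,5)  tX=0.1760 tY=0.6568  stride 1/|dx|=1.0353 1/|dy|=3.8637
    cross x-line → (7,5), t=0.1760 (wall)
  → r_4 = 0.1760
beam 5: φ=90°, α=60°
  d=(0.5000,0.8660)  start (6,5)  tX=0.3400 tY=0.1963  stride 1/|dx|=2.0000 1/|dy|=1.1547
    cross y-line → (6,6), t=0.1963
    cross x-line → (7,6), t=0.3400 (wall)
  → r_5 = 0.3400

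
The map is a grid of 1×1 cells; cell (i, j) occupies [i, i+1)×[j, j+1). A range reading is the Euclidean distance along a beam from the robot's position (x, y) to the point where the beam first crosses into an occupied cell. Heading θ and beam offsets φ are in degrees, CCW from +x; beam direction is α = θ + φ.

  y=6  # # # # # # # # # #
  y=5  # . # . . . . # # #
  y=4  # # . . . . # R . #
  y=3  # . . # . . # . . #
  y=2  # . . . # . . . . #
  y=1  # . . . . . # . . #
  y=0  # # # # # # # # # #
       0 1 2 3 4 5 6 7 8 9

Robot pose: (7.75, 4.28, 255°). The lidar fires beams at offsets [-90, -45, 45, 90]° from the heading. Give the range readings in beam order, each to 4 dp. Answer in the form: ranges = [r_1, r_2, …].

beam 1: φ=-90°, α=165°
  direction (-0.9659, 0.2588); cell (7,4); t to first gridline: x 0.7765, y 2.7819 (then +1.0353 / +3.8637)
    (6,4) via x @ 0.7765  # hit
  → r_1 = 0.7765
beam 2: φ=-45°, α=210°
  direction (-0.8660, -0.5000); cell (7,4); t to first gridline: x 0.8660, y 0.5600 (then +1.1547 / +2.0000)
    (7,3) via y @ 0.5600
    (6,3) via x @ 0.8660  # hit
  → r_2 = 0.8660
beam 3: φ=45°, α=300°
  direction (0.5000, -0.8660); cell (7,4); t to first gridline: x 0.5000, y 0.3233 (then +2.0000 / +1.1547)
    (7,3) via y @ 0.3233
    (8,3) via x @ 0.5000
    (8,2) via y @ 1.4780
    (9,2) via x @ 2.5000  # hit
  → r_3 = 2.5000
beam 4: φ=90°, α=345°
  direction (0.9659, -0.2588); cell (7,4); t to first gridline: x 0.2588, y 1.0818 (then +1.0353 / +3.8637)
    (8,4) via x @ 0.2588
    (8,3) via y @ 1.0818
    (9,3) via x @ 1.2941  # hit
  → r_4 = 1.2941

ranges = [0.7765, 0.8660, 2.5000, 1.2941]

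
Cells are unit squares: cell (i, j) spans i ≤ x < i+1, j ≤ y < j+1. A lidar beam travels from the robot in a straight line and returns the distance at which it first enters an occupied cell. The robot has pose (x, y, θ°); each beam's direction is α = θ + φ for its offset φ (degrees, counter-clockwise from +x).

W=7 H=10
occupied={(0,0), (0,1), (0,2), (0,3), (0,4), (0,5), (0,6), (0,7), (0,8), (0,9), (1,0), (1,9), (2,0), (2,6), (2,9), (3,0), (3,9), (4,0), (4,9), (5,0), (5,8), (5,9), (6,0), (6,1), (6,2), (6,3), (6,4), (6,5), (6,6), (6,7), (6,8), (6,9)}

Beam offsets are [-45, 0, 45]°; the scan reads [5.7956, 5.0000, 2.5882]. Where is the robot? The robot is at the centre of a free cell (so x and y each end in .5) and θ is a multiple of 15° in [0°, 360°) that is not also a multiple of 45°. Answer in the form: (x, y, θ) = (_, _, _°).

(x, y, θ) = (3.5, 2.5, 120°)

Candidates: 38 free-cell centres × 16 headings = 608 poses. Raycast each; keep the one whose scan matches to 4 dp.
  (4.5, 5.5, 75°): beam 1 = 1.7321 ≠ 5.7956 ✗
  (3.5, 6.5, 75°): beam 1 = 2.8868 ≠ 5.7956 ✗
  (4.5, 4.5, 15°): beam 1 = 1.7321 ≠ 5.7956 ✗
  …
  (3.5, 2.5, 120°): r_1=5.7956, r_2=5.0000, r_3=2.5882 — all match ✓
Only this pose fits every beam.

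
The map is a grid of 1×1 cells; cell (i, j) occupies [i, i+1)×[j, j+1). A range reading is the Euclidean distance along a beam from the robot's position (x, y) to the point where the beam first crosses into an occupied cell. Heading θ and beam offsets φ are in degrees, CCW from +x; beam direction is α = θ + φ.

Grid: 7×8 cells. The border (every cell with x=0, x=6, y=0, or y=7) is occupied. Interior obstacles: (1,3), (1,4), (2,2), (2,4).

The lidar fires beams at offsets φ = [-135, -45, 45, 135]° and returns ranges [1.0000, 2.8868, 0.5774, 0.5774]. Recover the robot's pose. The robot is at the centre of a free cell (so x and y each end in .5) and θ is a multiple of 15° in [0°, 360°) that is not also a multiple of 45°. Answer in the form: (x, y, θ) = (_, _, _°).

Candidates: 26 free-cell centres × 16 headings = 416 poses. Raycast each; keep the one whose scan matches to 4 dp.
  (3.5, 3.5, 15°): beam 3 = 4.0415 ≠ 0.5774 ✗
  (3.5, 4.5, 300°): beam 1 = 0.5176 ≠ 1.0000 ✗
  (5.5, 5.5, 195°): beam 2 = 3.0000 ≠ 2.8868 ✗
  (5.5, 6.5, 165°): beam 1 = 0.5774 ≠ 1.0000 ✗
  …
  (5.5, 1.5, 195°): r_1=1.0000, r_2=2.8868, r_3=0.5774, r_4=0.5774 — all match ✓
Only this pose fits every beam.

(x, y, θ) = (5.5, 1.5, 195°)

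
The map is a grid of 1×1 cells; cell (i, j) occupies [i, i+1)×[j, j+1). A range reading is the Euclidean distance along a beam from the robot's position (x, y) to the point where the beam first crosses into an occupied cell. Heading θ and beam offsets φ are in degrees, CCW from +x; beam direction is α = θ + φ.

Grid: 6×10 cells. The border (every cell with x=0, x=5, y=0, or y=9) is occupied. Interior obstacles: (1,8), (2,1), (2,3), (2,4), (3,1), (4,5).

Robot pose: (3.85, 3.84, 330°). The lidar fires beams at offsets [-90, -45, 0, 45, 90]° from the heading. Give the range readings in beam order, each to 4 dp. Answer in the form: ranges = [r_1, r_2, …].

ranges = [2.1246, 2.9402, 1.3279, 1.1906, 1.3395]

beam 1: φ=-90°, α=240°
  cosα=-0.5000 sinα=-0.8660 | (3,3) | tMaxX 1.7000 tMaxY 0.9699 | tΔX 2.0000 tΔY 1.1547
    t=0.9699 [y] (3,2)
    t=1.7000 [x] (2,2)
    t=2.1246 [y] (2,1) — stop
  → r_1 = 2.1246
beam 2: φ=-45°, α=285°
  cosα=0.2588 sinα=-0.9659 | (3,3) | tMaxX 0.5796 tMaxY 0.8696 | tΔX 3.8637 tΔY 1.0353
    t=0.5796 [x] (4,3)
    t=0.8696 [y] (4,2)
    t=1.9049 [y] (4,1)
    t=2.9402 [y] (4,0) — stop
  → r_2 = 2.9402
beam 3: φ=0°, α=330°
  cosα=0.8660 sinα=-0.5000 | (3,3) | tMaxX 0.1732 tMaxY 1.6800 | tΔX 1.1547 tΔY 2.0000
    t=0.1732 [x] (4,3)
    t=1.3279 [x] (5,3) — stop
  → r_3 = 1.3279
beam 4: φ=45°, α=15°
  cosα=0.9659 sinα=0.2588 | (3,3) | tMaxX 0.1553 tMaxY 0.6182 | tΔX 1.0353 tΔY 3.8637
    t=0.1553 [x] (4,3)
    t=0.6182 [y] (4,4)
    t=1.1906 [x] (5,4) — stop
  → r_4 = 1.1906
beam 5: φ=90°, α=60°
  cosα=0.5000 sinα=0.8660 | (3,3) | tMaxX 0.3000 tMaxY 0.1848 | tΔX 2.0000 tΔY 1.1547
    t=0.1848 [y] (3,4)
    t=0.3000 [x] (4,4)
    t=1.3395 [y] (4,5) — stop
  → r_5 = 1.3395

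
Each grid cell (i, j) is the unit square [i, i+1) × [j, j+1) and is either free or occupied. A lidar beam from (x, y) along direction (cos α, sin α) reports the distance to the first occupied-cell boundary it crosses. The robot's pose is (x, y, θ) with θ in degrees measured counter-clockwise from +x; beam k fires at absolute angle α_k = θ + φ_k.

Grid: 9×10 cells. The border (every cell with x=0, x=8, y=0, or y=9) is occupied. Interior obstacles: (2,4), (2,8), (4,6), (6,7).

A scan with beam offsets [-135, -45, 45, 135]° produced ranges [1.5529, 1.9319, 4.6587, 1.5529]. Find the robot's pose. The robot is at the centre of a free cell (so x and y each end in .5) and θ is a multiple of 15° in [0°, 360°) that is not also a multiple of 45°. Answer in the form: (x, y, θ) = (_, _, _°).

Enumerate (i+0.5, j+0.5, θ) over the 52 free cells and 16 admissible headings. For each, cast all 4 beams and compare to the given ranges.
  (7.5, 8.5, 345°): beam 1 = 1.0000 ≠ 1.5529 ✗
  (1.5, 1.5, 75°): beam 1 = 0.5774 ≠ 1.5529 ✗
  (5.5, 2.5, 120°): beam 1 = 2.5882 ≠ 1.5529 ✗
  (6.5, 4.5, 165°): beam 1 = 1.7321 ≠ 1.5529 ✗
  …
  (6.5, 5.5, 210°): r_1=1.5529, r_2=1.9319, r_3=4.6587, r_4=1.5529 — all match ✓
Unique over the lattice → pose = (6.5, 5.5, 210°).

(x, y, θ) = (6.5, 5.5, 210°)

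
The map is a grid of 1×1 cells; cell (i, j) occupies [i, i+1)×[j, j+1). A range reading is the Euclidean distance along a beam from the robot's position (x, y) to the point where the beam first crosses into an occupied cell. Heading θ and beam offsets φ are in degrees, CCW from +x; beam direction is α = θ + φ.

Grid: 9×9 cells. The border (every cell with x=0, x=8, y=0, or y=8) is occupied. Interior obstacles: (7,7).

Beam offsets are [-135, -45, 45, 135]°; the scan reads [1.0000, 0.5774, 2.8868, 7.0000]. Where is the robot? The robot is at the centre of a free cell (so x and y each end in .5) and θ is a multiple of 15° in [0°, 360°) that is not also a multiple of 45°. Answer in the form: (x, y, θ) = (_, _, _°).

(x, y, θ) = (1.5, 3.5, 255°)

Enumerate (i+0.5, j+0.5, θ) over the 48 free cells and 16 admissible headings. For each, cast all 4 beams and compare to the given ranges.
  (3.5, 5.5, 300°): beam 1 = 2.5882 ≠ 1.0000 ✗
  (6.5, 1.5, 210°): beam 1 = 5.6940 ≠ 1.0000 ✗
  (6.5, 4.5, 345°): beam 1 = 6.3509 ≠ 1.0000 ✗
  (6.5, 7.5, 150°): beam 1 = 0.5176 ≠ 1.0000 ✗
  (4.5, 6.5, 105°): beam 1 = 4.0415 ≠ 1.0000 ✗
  …
  (1.5, 3.5, 255°): r_1=1.0000, r_2=0.5774, r_3=2.8868, r_4=7.0000 — all match ✓
No second candidate reproduces the full scan.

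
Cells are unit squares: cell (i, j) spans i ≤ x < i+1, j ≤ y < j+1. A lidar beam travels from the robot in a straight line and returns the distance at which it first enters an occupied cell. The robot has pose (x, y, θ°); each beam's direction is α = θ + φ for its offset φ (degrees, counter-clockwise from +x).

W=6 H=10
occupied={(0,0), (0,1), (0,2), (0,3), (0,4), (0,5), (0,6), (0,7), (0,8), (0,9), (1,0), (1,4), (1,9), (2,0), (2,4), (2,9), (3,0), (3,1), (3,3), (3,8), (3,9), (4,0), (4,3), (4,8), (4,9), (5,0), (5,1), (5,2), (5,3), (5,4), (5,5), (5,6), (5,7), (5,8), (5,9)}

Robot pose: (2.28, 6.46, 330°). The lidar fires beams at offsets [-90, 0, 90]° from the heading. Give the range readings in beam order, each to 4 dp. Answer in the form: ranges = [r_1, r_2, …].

ranges = [1.6859, 3.1408, 1.7782]

beam 1: φ=-90°, α=240°
  dir = (cos 240°, sin 240°) = (-0.5000, -0.8660); from cell (2,6)
  next x-line at t=0.5600, next y-line at t=0.5312; Δt_x=2.0000, Δt_y=1.1547
    y: enter (2,5) at t=0.5312
    x: enter (1,5) at t=0.5600
    y: enter (1,4) at t=1.6859 ← occupied
  → r_1 = 1.6859
beam 2: φ=0°, α=330°
  dir = (cos 330°, sin 330°) = (0.8660, -0.5000); from cell (2,6)
  next x-line at t=0.8314, next y-line at t=0.9200; Δt_x=1.1547, Δt_y=2.0000
    x: enter (3,6) at t=0.8314
    y: enter (3,5) at t=0.9200
    x: enter (4,5) at t=1.9861
    y: enter (4,4) at t=2.9200
    x: enter (5,4) at t=3.1408 ← occupied
  → r_2 = 3.1408
beam 3: φ=90°, α=60°
  dir = (cos 60°, sin 60°) = (0.5000, 0.8660); from cell (2,6)
  next x-line at t=1.4400, next y-line at t=0.6235; Δt_x=2.0000, Δt_y=1.1547
    y: enter (2,7) at t=0.6235
    x: enter (3,7) at t=1.4400
    y: enter (3,8) at t=1.7782 ← occupied
  → r_3 = 1.7782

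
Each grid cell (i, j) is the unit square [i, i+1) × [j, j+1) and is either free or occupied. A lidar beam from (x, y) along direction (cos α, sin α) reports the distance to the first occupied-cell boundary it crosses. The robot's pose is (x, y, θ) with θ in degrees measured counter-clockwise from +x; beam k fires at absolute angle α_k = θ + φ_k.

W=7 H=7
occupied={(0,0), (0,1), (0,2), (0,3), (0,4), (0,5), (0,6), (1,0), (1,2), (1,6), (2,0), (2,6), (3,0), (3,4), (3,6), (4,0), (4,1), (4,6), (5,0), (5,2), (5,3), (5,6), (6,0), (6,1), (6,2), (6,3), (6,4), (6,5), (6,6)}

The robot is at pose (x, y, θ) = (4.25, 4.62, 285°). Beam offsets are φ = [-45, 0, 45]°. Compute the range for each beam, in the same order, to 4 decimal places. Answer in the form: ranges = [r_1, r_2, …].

ranges = [0.5000, 2.7124, 1.2400]

beam 1: φ=-45°, α=240°
  cosα=-0.5000 sinα=-0.8660 | (4,4) | tMaxX 0.5000 tMaxY 0.7159 | tΔX 2.0000 tΔY 1.1547
    t=0.5000 [x] (3,4) — stop
  → r_1 = 0.5000
beam 2: φ=0°, α=285°
  cosα=0.2588 sinα=-0.9659 | (4,4) | tMaxX 2.8978 tMaxY 0.6419 | tΔX 3.8637 tΔY 1.0353
    t=0.6419 [y] (4,3)
    t=1.6771 [y] (4,2)
    t=2.7124 [y] (4,1) — stop
  → r_2 = 2.7124
beam 3: φ=45°, α=330°
  cosα=0.8660 sinα=-0.5000 | (4,4) | tMaxX 0.8660 tMaxY 1.2400 | tΔX 1.1547 tΔY 2.0000
    t=0.8660 [x] (5,4)
    t=1.2400 [y] (5,3) — stop
  → r_3 = 1.2400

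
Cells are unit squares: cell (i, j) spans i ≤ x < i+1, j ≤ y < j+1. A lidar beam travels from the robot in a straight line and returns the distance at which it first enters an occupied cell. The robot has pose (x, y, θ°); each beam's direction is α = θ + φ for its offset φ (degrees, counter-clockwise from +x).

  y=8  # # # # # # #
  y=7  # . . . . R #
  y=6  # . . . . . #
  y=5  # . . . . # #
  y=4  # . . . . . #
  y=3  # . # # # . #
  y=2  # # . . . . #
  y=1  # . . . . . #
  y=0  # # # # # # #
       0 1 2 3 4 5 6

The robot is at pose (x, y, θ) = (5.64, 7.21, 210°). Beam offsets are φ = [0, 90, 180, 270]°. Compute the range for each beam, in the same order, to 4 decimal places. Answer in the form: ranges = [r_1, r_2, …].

ranges = [5.3578, 0.7200, 0.4157, 0.9122]

beam 1: φ=0°, α=210°
  cosα=-0.8660 sinα=-0.5000 | (5,7) | tMaxX 0.7390 tMaxY 0.4200 | tΔX 1.1547 tΔY 2.0000
    t=0.4200 [y] (5,6)
    t=0.7390 [x] (4,6)
    t=1.8937 [x] (3,6)
    t=2.4200 [y] (3,5)
    t=3.0484 [x] (2,5)
    t=4.2031 [x] (1,5)
    t=4.4200 [y] (1,4)
    t=5.3578 [x] (0,4) — stop
  → r_1 = 5.3578
beam 2: φ=90°, α=300°
  cosα=0.5000 sinα=-0.8660 | (5,7) | tMaxX 0.7200 tMaxY 0.2425 | tΔX 2.0000 tΔY 1.1547
    t=0.2425 [y] (5,6)
    t=0.7200 [x] (6,6) — stop
  → r_2 = 0.7200
beam 3: φ=180°, α=30°
  cosα=0.8660 sinα=0.5000 | (5,7) | tMaxX 0.4157 tMaxY 1.5800 | tΔX 1.1547 tΔY 2.0000
    t=0.4157 [x] (6,7) — stop
  → r_3 = 0.4157
beam 4: φ=270°, α=120°
  cosα=-0.5000 sinα=0.8660 | (5,7) | tMaxX 1.2800 tMaxY 0.9122 | tΔX 2.0000 tΔY 1.1547
    t=0.9122 [y] (5,8) — stop
  → r_4 = 0.9122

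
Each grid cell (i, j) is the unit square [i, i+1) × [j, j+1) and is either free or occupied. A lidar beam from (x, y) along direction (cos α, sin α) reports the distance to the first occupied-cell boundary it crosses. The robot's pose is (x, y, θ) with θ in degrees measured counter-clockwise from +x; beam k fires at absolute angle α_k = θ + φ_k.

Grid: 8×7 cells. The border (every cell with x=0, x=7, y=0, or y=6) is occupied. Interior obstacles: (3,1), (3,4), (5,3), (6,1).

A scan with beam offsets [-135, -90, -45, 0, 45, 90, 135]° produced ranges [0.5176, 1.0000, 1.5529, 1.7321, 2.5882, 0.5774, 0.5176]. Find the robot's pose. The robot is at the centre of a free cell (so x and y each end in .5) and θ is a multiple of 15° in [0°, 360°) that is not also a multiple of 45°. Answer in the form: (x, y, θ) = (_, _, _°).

Candidates: 26 free-cell centres × 16 headings = 416 poses. Raycast each; keep the one whose scan matches to 4 dp.
  (1.5, 5.5, 150°): beam 1 = 1.9319 ≠ 0.5176 ✗
  (4.5, 1.5, 300°): beam 2 = 0.5774 ≠ 1.0000 ✗
  (5.5, 1.5, 240°): beam 1 = 1.5529 ≠ 0.5176 ✗
  (1.5, 2.5, 345°): beam 1 = 0.5774 ≠ 0.5176 ✗
  …
  (4.5, 1.5, 60°): r_1=0.5176, r_2=1.0000, r_3=1.5529, r_4=1.7321, r_5=2.5882, r_6=0.5774, r_7=0.5176 — all match ✓
Only this pose fits every beam.

(x, y, θ) = (4.5, 1.5, 60°)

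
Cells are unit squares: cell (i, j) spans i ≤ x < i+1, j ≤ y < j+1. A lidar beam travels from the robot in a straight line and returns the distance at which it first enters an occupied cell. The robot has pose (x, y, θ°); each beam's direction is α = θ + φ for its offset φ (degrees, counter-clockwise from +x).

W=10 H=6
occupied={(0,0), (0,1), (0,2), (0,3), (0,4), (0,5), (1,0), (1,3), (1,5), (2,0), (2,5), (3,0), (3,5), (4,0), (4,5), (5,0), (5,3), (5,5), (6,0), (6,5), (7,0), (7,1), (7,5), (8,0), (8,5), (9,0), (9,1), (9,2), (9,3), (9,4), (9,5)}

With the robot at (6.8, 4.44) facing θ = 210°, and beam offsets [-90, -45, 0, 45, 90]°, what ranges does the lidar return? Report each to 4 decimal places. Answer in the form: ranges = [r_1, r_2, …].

ranges = [0.6466, 2.1637, 0.9238, 3.5614, 3.9722]

beam 1: φ=-90°, α=120°
  dir = (cos 120°, sin 120°) = (-0.5000, 0.8660); from cell (6,4)
  next x-line at t=1.6000, next y-line at t=0.6466; Δt_x=2.0000, Δt_y=1.1547
    y: enter (6,5) at t=0.6466 ← occupied
  → r_1 = 0.6466
beam 2: φ=-45°, α=165°
  dir = (cos 165°, sin 165°) = (-0.9659, 0.2588); from cell (6,4)
  next x-line at t=0.8282, next y-line at t=2.1637; Δt_x=1.0353, Δt_y=3.8637
    x: enter (5,4) at t=0.8282
    x: enter (4,4) at t=1.8635
    y: enter (4,5) at t=2.1637 ← occupied
  → r_2 = 2.1637
beam 3: φ=0°, α=210°
  dir = (cos 210°, sin 210°) = (-0.8660, -0.5000); from cell (6,4)
  next x-line at t=0.9238, next y-line at t=0.8800; Δt_x=1.1547, Δt_y=2.0000
    y: enter (6,3) at t=0.8800
    x: enter (5,3) at t=0.9238 ← occupied
  → r_3 = 0.9238
beam 4: φ=45°, α=255°
  dir = (cos 255°, sin 255°) = (-0.2588, -0.9659); from cell (6,4)
  next x-line at t=3.0910, next y-line at t=0.4555; Δt_x=3.8637, Δt_y=1.0353
    y: enter (6,3) at t=0.4555
    y: enter (6,2) at t=1.4908
    y: enter (6,1) at t=2.5261
    x: enter (5,1) at t=3.0910
    y: enter (5,0) at t=3.5614 ← occupied
  → r_4 = 3.5614
beam 5: φ=90°, α=300°
  dir = (cos 300°, sin 300°) = (0.5000, -0.8660); from cell (6,4)
  next x-line at t=0.4000, next y-line at t=0.5081; Δt_x=2.0000, Δt_y=1.1547
    x: enter (7,4) at t=0.4000
    y: enter (7,3) at t=0.5081
    y: enter (7,2) at t=1.6628
    x: enter (8,2) at t=2.4000
    y: enter (8,1) at t=2.8175
    y: enter (8,0) at t=3.9722 ← occupied
  → r_5 = 3.9722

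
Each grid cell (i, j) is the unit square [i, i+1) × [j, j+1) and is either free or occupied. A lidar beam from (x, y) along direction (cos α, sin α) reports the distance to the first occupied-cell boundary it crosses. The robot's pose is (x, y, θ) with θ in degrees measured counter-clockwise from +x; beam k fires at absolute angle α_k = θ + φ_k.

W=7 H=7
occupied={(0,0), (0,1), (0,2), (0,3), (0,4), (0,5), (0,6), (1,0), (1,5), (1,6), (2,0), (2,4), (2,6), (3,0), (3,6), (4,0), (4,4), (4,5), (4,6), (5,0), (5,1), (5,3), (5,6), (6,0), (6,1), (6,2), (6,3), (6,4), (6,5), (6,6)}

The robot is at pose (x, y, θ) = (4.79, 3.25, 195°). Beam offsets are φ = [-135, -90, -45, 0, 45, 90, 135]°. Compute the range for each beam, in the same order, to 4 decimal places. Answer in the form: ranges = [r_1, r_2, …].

beam 1: φ=-135°, α=60°
  dir = (cos 60°, sin 60°) = (0.5000, 0.8660); from cell (4,3)
  next x-line at t=0.4200, next y-line at t=0.8660; Δt_x=2.0000, Δt_y=1.1547
    x: enter (5,3) at t=0.4200 ← occupied
  → r_1 = 0.4200
beam 2: φ=-90°, α=105°
  dir = (cos 105°, sin 105°) = (-0.2588, 0.9659); from cell (4,3)
  next x-line at t=3.0523, next y-line at t=0.7765; Δt_x=3.8637, Δt_y=1.0353
    y: enter (4,4) at t=0.7765 ← occupied
  → r_2 = 0.7765
beam 3: φ=-45°, α=150°
  dir = (cos 150°, sin 150°) = (-0.8660, 0.5000); from cell (4,3)
  next x-line at t=0.9122, next y-line at t=1.5000; Δt_x=1.1547, Δt_y=2.0000
    x: enter (3,3) at t=0.9122
    y: enter (3,4) at t=1.5000
    x: enter (2,4) at t=2.0669 ← occupied
  → r_3 = 2.0669
beam 4: φ=0°, α=195°
  dir = (cos 195°, sin 195°) = (-0.9659, -0.2588); from cell (4,3)
  next x-line at t=0.8179, next y-line at t=0.9659; Δt_x=1.0353, Δt_y=3.8637
    x: enter (3,3) at t=0.8179
    y: enter (3,2) at t=0.9659
    x: enter (2,2) at t=1.8531
    x: enter (1,2) at t=2.8884
    x: enter (0,2) at t=3.9237 ← occupied
  → r_4 = 3.9237
beam 5: φ=45°, α=240°
  dir = (cos 240°, sin 240°) = (-0.5000, -0.8660); from cell (4,3)
  next x-line at t=1.5800, next y-line at t=0.2887; Δt_x=2.0000, Δt_y=1.1547
    y: enter (4,2) at t=0.2887
    y: enter (4,1) at t=1.4434
    x: enter (3,1) at t=1.5800
    y: enter (3,0) at t=2.5981 ← occupied
  → r_5 = 2.5981
beam 6: φ=90°, α=285°
  dir = (cos 285°, sin 285°) = (0.2588, -0.9659); from cell (4,3)
  next x-line at t=0.8114, next y-line at t=0.2588; Δt_x=3.8637, Δt_y=1.0353
    y: enter (4,2) at t=0.2588
    x: enter (5,2) at t=0.8114
    y: enter (5,1) at t=1.2941 ← occupied
  → r_6 = 1.2941
beam 7: φ=135°, α=330°
  dir = (cos 330°, sin 330°) = (0.8660, -0.5000); from cell (4,3)
  next x-line at t=0.2425, next y-line at t=0.5000; Δt_x=1.1547, Δt_y=2.0000
    x: enter (5,3) at t=0.2425 ← occupied
  → r_7 = 0.2425

ranges = [0.4200, 0.7765, 2.0669, 3.9237, 2.5981, 1.2941, 0.2425]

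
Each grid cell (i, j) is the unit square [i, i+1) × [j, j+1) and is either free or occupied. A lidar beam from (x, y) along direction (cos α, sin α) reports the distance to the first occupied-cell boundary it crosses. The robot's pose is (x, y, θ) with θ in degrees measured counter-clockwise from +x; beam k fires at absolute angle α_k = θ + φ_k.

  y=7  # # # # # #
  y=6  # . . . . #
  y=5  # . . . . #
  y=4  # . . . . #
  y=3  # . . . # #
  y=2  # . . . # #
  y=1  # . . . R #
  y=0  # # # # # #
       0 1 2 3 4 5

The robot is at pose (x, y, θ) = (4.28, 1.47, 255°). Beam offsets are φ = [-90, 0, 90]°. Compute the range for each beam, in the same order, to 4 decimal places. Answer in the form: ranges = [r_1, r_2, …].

beam 1: φ=-90°, α=165°
  d=(-0.9659,0.2588)  start (4,1)  tX=0.2899 tY=2.0478  stride 1/|dx|=1.0353 1/|dy|=3.8637
    cross x-line → (3,1), t=0.2899
    cross x-line → (2,1), t=1.3252
    cross y-line → (2,2), t=2.0478
    cross x-line → (1,2), t=2.3604
    cross x-line → (0,2), t=3.3957 (wall)
  → r_1 = 3.3957
beam 2: φ=0°, α=255°
  d=(-0.2588,-0.9659)  start (4,1)  tX=1.0818 tY=0.4866  stride 1/|dx|=3.8637 1/|dy|=1.0353
    cross y-line → (4,0), t=0.4866 (wall)
  → r_2 = 0.4866
beam 3: φ=90°, α=345°
  d=(0.9659,-0.2588)  start (4,1)  tX=0.7454 tY=1.8159  stride 1/|dx|=1.0353 1/|dy|=3.8637
    cross x-line → (5,1), t=0.7454 (wall)
  → r_3 = 0.7454

ranges = [3.3957, 0.4866, 0.7454]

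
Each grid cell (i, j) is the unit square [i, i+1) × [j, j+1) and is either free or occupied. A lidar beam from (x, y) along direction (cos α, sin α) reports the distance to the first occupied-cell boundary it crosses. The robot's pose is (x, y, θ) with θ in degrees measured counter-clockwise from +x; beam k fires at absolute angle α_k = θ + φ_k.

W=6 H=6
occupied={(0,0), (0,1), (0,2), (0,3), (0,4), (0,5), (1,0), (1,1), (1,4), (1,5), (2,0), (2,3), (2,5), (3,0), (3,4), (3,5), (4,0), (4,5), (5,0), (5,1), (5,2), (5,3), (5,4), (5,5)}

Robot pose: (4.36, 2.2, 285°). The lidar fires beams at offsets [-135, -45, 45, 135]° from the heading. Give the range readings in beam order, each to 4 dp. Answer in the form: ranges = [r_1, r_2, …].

ranges = [1.6000, 1.3856, 0.7390, 1.2800]

beam 1: φ=-135°, α=150°
  direction (-0.8660, 0.5000); cell (4,2); t to first gridline: x 0.4157, y 1.6000 (then +1.1547 / +2.0000)
    (3,2) via x @ 0.4157
    (2,2) via x @ 1.5704
    (2,3) via y @ 1.6000  # hit
  → r_1 = 1.6000
beam 2: φ=-45°, α=240°
  direction (-0.5000, -0.8660); cell (4,2); t to first gridline: x 0.7200, y 0.2309 (then +2.0000 / +1.1547)
    (4,1) via y @ 0.2309
    (3,1) via x @ 0.7200
    (3,0) via y @ 1.3856  # hit
  → r_2 = 1.3856
beam 3: φ=45°, α=330°
  direction (0.8660, -0.5000); cell (4,2); t to first gridline: x 0.7390, y 0.4000 (then +1.1547 / +2.0000)
    (4,1) via y @ 0.4000
    (5,1) via x @ 0.7390  # hit
  → r_3 = 0.7390
beam 4: φ=135°, α=60°
  direction (0.5000, 0.8660); cell (4,2); t to first gridline: x 1.2800, y 0.9238 (then +2.0000 / +1.1547)
    (4,3) via y @ 0.9238
    (5,3) via x @ 1.2800  # hit
  → r_4 = 1.2800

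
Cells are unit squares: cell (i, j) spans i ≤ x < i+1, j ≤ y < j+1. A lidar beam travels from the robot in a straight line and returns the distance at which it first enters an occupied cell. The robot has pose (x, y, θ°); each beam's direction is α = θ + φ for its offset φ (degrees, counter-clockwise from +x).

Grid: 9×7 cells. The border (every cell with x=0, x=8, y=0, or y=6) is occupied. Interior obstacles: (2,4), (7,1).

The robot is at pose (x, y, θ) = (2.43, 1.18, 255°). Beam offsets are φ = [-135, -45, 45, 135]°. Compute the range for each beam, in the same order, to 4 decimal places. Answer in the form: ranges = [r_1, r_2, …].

ranges = [2.8600, 0.3600, 0.2078, 6.4317]

beam 1: φ=-135°, α=120°
  d=(-0.5000,0.8660)  start (2,1)  tX=0.8600 tY=0.9469  stride 1/|dx|=2.0000 1/|dy|=1.1547
    cross x-line → (1,1), t=0.8600
    cross y-line → (1,2), t=0.9469
    cross y-line → (1,3), t=2.1016
    cross x-line → (0,3), t=2.8600 (wall)
  → r_1 = 2.8600
beam 2: φ=-45°, α=210°
  d=(-0.8660,-0.5000)  start (2,1)  tX=0.4965 tY=0.3600  stride 1/|dx|=1.1547 1/|dy|=2.0000
    cross y-line → (2,0), t=0.3600 (wall)
  → r_2 = 0.3600
beam 3: φ=45°, α=300°
  d=(0.5000,-0.8660)  start (2,1)  tX=1.1400 tY=0.2078  stride 1/|dx|=2.0000 1/|dy|=1.1547
    cross y-line → (2,0), t=0.2078 (wall)
  → r_3 = 0.2078
beam 4: φ=135°, α=30°
  d=(0.8660,0.5000)  start (2,1)  tX=0.6582 tY=1.6400  stride 1/|dx|=1.1547 1/|dy|=2.0000
    cross x-line → (3,1), t=0.6582
    cross y-line → (3,2), t=1.6400
    cross x-line → (4,2), t=1.8129
    cross x-line → (5,2), t=2.9676
    cross y-line → (5,3), t=3.6400
    cross x-line → (6,3), t=4.1223
    cross x-line → (7,3), t=5.2770
    cross y-line → (7,4), t=5.6400
    cross x-line → (8,4), t=6.4317 (wall)
  → r_4 = 6.4317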